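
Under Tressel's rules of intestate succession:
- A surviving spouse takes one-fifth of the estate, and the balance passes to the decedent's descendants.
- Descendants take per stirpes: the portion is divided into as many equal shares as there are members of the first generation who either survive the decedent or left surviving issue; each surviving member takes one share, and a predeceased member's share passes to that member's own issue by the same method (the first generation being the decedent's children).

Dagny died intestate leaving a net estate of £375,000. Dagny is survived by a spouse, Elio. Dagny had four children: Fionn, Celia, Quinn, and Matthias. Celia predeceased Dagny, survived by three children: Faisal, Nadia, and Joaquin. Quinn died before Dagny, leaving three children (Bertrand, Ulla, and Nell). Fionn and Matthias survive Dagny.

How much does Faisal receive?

Faisal receives £25,000.

Elio takes one-fifth of £375,000 = £75,000. The remaining £300,000 passes to the descendants.
The descendants' portion (£300,000) is divided into 4 shares of £75,000: Fionn and Matthias each take £75,000; Celia's £75,000 share passes to Celia's issue; Quinn's £75,000 share passes to Quinn's issue.
Celia's share (£75,000) is divided into 3 shares of £25,000: Faisal, Nadia, and Joaquin each take £25,000.
Quinn's share (£75,000) is divided into 3 shares of £25,000: Bertrand, Ulla, and Nell each take £25,000.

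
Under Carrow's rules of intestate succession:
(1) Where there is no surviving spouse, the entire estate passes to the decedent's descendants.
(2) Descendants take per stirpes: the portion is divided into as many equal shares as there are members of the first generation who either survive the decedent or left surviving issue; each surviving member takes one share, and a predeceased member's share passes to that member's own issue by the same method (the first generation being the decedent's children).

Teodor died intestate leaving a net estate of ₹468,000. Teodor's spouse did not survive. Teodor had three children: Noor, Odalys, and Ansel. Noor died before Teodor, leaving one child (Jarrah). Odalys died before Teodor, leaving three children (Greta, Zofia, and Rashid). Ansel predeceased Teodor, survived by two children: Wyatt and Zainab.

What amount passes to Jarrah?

The entire ₹468,000 passes to the descendants.
That amount (₹468,000) is divided into 3 shares of ₹156,000: Noor's ₹156,000 share passes to Noor's issue; Odalys's ₹156,000 share passes to Odalys's issue; Ansel's ₹156,000 share passes to Ansel's issue.
Noor's share (₹156,000) passes entirely to Jarrah.
Odalys's share (₹156,000) is divided into 3 shares of ₹52,000: Greta, Zofia, and Rashid each take ₹52,000.
Ansel's share (₹156,000) is divided into 2 shares of ₹78,000: Wyatt and Zainab each take ₹78,000.

Jarrah receives ₹156,000.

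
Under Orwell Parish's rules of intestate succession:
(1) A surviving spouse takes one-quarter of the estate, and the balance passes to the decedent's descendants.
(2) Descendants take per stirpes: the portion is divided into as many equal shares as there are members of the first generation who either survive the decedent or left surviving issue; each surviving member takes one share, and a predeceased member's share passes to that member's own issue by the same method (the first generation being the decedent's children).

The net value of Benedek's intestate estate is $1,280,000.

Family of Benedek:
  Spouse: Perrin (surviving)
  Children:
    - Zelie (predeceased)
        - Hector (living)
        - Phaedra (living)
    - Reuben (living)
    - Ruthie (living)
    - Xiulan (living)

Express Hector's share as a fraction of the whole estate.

Hector receives 3/32 of the estate.

Perrin takes one-quarter of $1,280,000 = $320,000. The remaining $960,000 passes to the descendants.
The descendants' portion ($960,000) is divided into 4 shares of $240,000: Reuben, Ruthie, and Xiulan each take $240,000; Zelie's $240,000 share passes to Zelie's issue.
Zelie's share ($240,000) is divided into 2 shares of $120,000: Hector and Phaedra each take $120,000.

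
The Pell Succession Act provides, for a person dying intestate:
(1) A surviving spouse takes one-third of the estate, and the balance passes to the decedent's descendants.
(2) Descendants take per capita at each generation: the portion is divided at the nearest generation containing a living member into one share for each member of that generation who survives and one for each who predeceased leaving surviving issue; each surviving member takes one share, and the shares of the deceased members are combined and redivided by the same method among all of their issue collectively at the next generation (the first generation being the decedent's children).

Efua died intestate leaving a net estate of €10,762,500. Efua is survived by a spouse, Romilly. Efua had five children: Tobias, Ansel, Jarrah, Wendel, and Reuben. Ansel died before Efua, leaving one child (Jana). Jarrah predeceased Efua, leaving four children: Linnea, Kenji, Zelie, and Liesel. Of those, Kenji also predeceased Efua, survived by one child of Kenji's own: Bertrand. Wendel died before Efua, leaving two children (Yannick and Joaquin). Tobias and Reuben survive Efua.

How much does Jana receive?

Jana receives €615,000.

Romilly takes one-third of €10,762,500 = €3,587,500. The remaining €7,175,000 passes to the descendants.
The descendants' portion (€7,175,000) is divided at the children's generation into 5 shares of €1,435,000. Tobias and Reuben each take €1,435,000. The 3 shares of the deceased (Ansel, Jarrah, and Wendel) are combined into a pool of €4,305,000.
That pool (€4,305,000) is divided at the grandchildren's generation into 7 shares of €615,000. Jana, Linnea, Zelie, Liesel, Yannick, and Joaquin each take €615,000. The remaining share for the deceased Kenji (€615,000) is carried to the next generation.
That pool (€615,000) passes entirely to Bertrand, the sole taker at the great-grandchildren's generation.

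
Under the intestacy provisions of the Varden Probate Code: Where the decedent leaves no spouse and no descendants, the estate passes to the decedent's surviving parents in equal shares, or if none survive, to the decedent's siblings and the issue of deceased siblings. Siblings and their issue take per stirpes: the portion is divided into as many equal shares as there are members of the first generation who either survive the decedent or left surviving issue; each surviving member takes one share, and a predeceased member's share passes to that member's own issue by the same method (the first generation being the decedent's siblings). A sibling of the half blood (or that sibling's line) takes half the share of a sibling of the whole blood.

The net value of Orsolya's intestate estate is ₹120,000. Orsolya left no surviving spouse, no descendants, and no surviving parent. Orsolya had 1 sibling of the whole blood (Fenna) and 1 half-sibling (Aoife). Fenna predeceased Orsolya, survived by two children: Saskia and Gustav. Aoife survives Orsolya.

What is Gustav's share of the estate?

The entire ₹120,000 passes to the siblings and their issue.
Counting each half-blood sibling's line as half a unit, there are 3/2 units in ₹120,000, so one unit is ₹80,000. Whole-blood lines (Fenna) take ₹80,000 each; half-blood lines (Aoife) take ₹40,000 each.
Fenna's share (₹80,000) is divided into 2 shares of ₹40,000: Saskia and Gustav each take ₹40,000.

Gustav receives ₹40,000.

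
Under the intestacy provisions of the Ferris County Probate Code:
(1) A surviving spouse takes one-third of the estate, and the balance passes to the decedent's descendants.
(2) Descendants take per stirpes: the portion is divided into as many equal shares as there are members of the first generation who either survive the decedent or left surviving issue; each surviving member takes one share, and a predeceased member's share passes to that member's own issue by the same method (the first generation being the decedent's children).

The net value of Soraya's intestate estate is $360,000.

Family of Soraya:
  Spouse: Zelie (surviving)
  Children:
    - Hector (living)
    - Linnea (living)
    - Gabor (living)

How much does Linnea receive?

Zelie takes one-third of $360,000 = $120,000. The remaining $240,000 passes to the descendants.
The descendants' portion ($240,000) is divided into 3 shares of $80,000: Hector, Linnea, and Gabor each take $80,000.

Linnea receives $80,000.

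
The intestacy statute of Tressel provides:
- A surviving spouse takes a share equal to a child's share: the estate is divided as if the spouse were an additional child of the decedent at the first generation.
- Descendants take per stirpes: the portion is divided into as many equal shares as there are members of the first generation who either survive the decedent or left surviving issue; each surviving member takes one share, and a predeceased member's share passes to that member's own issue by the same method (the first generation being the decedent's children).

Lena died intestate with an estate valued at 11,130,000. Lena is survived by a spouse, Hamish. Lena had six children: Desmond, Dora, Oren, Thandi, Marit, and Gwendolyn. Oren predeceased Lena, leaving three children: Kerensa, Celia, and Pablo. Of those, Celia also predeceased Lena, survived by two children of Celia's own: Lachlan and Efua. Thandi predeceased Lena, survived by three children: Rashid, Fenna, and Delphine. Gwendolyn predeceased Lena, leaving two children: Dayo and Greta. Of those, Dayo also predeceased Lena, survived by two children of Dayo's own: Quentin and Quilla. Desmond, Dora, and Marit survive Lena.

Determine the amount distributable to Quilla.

The spouse counts as an additional share at the children's level, so there are 7 primary shares of 1,590,000. Hamish takes one such share (1,590,000).
The children's combined portion (9,540,000) is divided into 6 shares of 1,590,000: Desmond, Dora, and Marit each take 1,590,000; Oren's 1,590,000 share passes to Oren's issue; Thandi's 1,590,000 share passes to Thandi's issue; Gwendolyn's 1,590,000 share passes to Gwendolyn's issue.
Oren's share (1,590,000) is divided into 3 shares of 530,000: Kerensa and Pablo each take 530,000; Celia's 530,000 share passes to Celia's issue.
Celia's share (530,000) is divided into 2 shares of 265,000: Lachlan and Efua each take 265,000.
Thandi's share (1,590,000) is divided into 3 shares of 530,000: Rashid, Fenna, and Delphine each take 530,000.
Gwendolyn's share (1,590,000) is divided into 2 shares of 795,000: Greta takes 795,000; Dayo's 795,000 share passes to Dayo's issue.
Dayo's share (795,000) is divided into 2 shares of 397,500: Quentin and Quilla each take 397,500.

Quilla receives 397,500.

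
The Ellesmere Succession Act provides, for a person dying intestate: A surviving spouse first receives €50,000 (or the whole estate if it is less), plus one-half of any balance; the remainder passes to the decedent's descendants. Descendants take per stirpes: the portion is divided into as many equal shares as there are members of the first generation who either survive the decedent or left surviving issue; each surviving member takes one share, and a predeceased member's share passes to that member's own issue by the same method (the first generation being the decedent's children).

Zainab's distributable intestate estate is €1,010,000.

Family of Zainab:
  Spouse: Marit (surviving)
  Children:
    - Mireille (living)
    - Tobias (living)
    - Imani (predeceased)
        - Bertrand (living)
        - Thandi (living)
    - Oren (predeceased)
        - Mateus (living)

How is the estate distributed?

Marit first takes €50,000, leaving a balance of €960,000. Marit then takes one-half of the balance (€480,000), for a total of €530,000. The remaining €480,000 passes to the descendants.
The descendants' portion (€480,000) is divided into 4 shares of €120,000: Mireille and Tobias each take €120,000; Imani's €120,000 share passes to Imani's issue; Oren's €120,000 share passes to Oren's issue.
Imani's share (€120,000) is divided into 2 shares of €60,000: Bertrand and Thandi each take €60,000.
Oren's share (€120,000) passes entirely to Mateus.

Marit: €530,000; Mireille: €120,000; Tobias: €120,000; Bertrand: €60,000; Thandi: €60,000; Mateus: €120,000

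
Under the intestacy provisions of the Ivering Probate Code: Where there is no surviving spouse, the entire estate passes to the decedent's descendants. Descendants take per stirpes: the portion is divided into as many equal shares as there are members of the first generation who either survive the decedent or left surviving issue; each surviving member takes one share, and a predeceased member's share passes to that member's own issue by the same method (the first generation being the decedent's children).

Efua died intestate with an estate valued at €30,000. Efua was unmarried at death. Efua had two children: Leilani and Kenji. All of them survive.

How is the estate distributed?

The entire €30,000 passes to the descendants.
That amount (€30,000) is divided into 2 shares of €15,000: Leilani and Kenji each take €15,000.

Leilani: €15,000; Kenji: €15,000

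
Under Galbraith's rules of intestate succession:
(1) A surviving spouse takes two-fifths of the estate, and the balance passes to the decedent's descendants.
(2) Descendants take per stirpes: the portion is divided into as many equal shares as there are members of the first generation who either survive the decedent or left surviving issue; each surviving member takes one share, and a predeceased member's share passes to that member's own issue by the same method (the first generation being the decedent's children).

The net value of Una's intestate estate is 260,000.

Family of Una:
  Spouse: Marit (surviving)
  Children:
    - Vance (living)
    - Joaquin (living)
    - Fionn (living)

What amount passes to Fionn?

Marit takes two-fifths of 260,000 = 104,000. The remaining 156,000 passes to the descendants.
The descendants' portion (156,000) is divided into 3 shares of 52,000: Vance, Joaquin, and Fionn each take 52,000.

Fionn receives 52,000.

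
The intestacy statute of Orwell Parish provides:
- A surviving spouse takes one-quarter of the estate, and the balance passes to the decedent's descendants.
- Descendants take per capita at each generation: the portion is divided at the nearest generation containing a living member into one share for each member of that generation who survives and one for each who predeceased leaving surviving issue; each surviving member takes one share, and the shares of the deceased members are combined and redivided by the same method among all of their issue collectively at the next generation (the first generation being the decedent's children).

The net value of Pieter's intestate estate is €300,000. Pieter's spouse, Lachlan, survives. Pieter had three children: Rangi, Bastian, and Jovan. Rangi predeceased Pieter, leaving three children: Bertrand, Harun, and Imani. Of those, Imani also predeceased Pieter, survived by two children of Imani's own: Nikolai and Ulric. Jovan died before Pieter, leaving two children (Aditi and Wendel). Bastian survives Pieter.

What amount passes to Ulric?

Ulric receives €15,000.

Lachlan takes one-quarter of €300,000 = €75,000. The remaining €225,000 passes to the descendants.
The descendants' portion (€225,000) is divided at the children's generation into 3 shares of €75,000. Bastian takes €75,000. The 2 shares of the deceased (Rangi and Jovan) are combined into a pool of €150,000.
That pool (€150,000) is divided at the grandchildren's generation into 5 shares of €30,000. Bertrand, Harun, Aditi, and Wendel each take €30,000. The remaining share for the deceased Imani (€30,000) is carried to the next generation.
That pool (€30,000) is divided at the great-grandchildren's generation equally among Nikolai and Ulric: €15,000 each.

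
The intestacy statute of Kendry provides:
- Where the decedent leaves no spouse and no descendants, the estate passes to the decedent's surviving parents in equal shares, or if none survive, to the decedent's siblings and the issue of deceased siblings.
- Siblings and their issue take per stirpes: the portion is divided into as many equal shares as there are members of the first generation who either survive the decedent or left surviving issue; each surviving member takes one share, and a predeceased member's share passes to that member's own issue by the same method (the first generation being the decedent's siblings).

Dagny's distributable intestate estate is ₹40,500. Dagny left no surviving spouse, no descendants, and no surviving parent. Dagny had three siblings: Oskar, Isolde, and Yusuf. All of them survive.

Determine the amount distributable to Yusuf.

Yusuf receives ₹13,500.

The entire ₹40,500 passes to the siblings and their issue.
That amount (₹40,500) is divided into 3 shares of ₹13,500: Oskar, Isolde, and Yusuf each take ₹13,500.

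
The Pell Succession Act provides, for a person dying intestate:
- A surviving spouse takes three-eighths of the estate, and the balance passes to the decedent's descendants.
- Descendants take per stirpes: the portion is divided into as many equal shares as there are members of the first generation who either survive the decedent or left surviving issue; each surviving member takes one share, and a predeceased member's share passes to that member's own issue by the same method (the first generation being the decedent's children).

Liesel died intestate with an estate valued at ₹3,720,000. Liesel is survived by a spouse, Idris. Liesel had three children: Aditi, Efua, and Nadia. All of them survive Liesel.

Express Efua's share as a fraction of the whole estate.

Efua receives 5/24 of the estate.

Idris takes three-eighths of ₹3,720,000 = ₹1,395,000. The remaining ₹2,325,000 passes to the descendants.
The descendants' portion (₹2,325,000) is divided into 3 shares of ₹775,000: Aditi, Efua, and Nadia each take ₹775,000.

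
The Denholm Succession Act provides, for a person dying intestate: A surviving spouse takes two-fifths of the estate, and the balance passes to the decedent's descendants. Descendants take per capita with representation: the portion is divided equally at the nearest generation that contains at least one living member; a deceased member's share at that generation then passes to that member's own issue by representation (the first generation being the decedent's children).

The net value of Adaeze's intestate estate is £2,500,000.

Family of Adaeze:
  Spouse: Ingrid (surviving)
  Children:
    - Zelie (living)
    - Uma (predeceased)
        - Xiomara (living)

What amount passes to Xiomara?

Xiomara receives £750,000.

Ingrid takes two-fifths of £2,500,000 = £1,000,000. The remaining £1,500,000 passes to the descendants.
The descendants' portion (£1,500,000) is divided into 2 shares of £750,000: Zelie takes £750,000; Uma's £750,000 share passes to Uma's issue.
Uma's share (£750,000) passes entirely to Xiomara.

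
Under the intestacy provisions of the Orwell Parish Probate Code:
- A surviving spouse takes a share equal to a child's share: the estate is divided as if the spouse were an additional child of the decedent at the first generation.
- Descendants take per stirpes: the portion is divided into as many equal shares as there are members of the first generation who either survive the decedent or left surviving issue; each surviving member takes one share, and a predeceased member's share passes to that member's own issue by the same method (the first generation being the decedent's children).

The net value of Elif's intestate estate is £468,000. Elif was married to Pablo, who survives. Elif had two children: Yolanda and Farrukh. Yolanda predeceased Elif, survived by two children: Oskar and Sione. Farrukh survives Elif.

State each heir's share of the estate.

The spouse counts as an additional share at the children's level, so there are 3 primary shares of £156,000. Pablo takes one such share (£156,000).
The children's combined portion (£312,000) is divided into 2 shares of £156,000: Farrukh takes £156,000; Yolanda's £156,000 share passes to Yolanda's issue.
Yolanda's share (£156,000) is divided into 2 shares of £78,000: Oskar and Sione each take £78,000.

Pablo: £156,000; Oskar: £78,000; Sione: £78,000; Farrukh: £156,000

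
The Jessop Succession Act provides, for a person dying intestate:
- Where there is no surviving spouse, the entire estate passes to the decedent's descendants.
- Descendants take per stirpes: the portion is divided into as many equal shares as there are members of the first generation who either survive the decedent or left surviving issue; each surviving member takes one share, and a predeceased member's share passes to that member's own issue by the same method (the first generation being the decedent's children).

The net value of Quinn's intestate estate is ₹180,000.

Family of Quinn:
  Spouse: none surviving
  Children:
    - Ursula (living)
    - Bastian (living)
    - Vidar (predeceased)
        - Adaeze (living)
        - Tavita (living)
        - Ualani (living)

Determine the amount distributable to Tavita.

The entire ₹180,000 passes to the descendants.
That amount (₹180,000) is divided into 3 shares of ₹60,000: Ursula and Bastian each take ₹60,000; Vidar's ₹60,000 share passes to Vidar's issue.
Vidar's share (₹60,000) is divided into 3 shares of ₹20,000: Adaeze, Tavita, and Ualani each take ₹20,000.

Tavita receives ₹20,000.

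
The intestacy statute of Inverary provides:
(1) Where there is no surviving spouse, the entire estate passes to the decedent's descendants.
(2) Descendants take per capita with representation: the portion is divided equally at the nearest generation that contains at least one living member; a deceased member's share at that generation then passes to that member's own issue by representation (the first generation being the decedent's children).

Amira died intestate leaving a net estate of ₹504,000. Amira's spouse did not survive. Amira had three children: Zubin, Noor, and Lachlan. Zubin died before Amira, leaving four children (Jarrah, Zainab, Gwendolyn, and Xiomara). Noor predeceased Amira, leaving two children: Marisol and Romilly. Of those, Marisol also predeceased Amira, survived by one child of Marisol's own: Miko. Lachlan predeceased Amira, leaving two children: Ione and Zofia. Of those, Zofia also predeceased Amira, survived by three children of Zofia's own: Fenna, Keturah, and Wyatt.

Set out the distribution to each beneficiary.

Jarrah: ₹63,000; Zainab: ₹63,000; Gwendolyn: ₹63,000; Xiomara: ₹63,000; Miko: ₹63,000; Romilly: ₹63,000; Ione: ₹63,000; Fenna: ₹21,000; Keturah: ₹21,000; Wyatt: ₹21,000

The entire ₹504,000 passes to the descendants.
No child survives, so the initial division is made at the grandchildren's generation.
That amount (₹504,000) is divided into 8 shares of ₹63,000: Jarrah, Zainab, Gwendolyn, Xiomara, Romilly, and Ione each take ₹63,000; Marisol's ₹63,000 share passes to Marisol's issue; Zofia's ₹63,000 share passes to Zofia's issue.
Marisol's share (₹63,000) passes entirely to Miko.
Zofia's share (₹63,000) is divided into 3 shares of ₹21,000: Fenna, Keturah, and Wyatt each take ₹21,000.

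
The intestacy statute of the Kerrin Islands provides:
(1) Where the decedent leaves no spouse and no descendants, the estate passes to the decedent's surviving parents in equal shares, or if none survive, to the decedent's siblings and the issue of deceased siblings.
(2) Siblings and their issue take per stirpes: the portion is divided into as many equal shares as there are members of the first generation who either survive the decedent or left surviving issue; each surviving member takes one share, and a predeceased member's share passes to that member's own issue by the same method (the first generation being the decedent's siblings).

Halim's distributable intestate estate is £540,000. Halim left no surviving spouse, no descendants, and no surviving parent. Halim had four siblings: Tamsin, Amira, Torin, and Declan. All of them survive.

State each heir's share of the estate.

Tamsin: £135,000; Amira: £135,000; Torin: £135,000; Declan: £135,000

The entire £540,000 passes to the siblings and their issue.
That amount (£540,000) is divided into 4 shares of £135,000: Tamsin, Amira, Torin, and Declan each take £135,000.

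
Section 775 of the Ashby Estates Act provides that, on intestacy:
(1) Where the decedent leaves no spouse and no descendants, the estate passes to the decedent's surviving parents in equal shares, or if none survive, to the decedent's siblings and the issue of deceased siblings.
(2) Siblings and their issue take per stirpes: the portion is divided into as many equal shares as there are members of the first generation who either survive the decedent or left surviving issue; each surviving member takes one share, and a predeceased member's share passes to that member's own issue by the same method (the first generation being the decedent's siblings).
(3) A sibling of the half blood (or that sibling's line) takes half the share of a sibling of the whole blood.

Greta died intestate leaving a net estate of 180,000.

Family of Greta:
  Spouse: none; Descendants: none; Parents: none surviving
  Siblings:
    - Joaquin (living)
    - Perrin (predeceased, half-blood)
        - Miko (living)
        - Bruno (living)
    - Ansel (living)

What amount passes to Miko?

The entire 180,000 passes to the siblings and their issue.
Counting each half-blood sibling's line as half a unit, there are 5/2 units in 180,000, so one unit is 72,000. Whole-blood lines (Joaquin and Ansel) take 72,000 each; half-blood lines (Perrin) take 36,000 each.
Perrin's share (36,000) is divided into 2 shares of 18,000: Miko and Bruno each take 18,000.

Miko receives 18,000.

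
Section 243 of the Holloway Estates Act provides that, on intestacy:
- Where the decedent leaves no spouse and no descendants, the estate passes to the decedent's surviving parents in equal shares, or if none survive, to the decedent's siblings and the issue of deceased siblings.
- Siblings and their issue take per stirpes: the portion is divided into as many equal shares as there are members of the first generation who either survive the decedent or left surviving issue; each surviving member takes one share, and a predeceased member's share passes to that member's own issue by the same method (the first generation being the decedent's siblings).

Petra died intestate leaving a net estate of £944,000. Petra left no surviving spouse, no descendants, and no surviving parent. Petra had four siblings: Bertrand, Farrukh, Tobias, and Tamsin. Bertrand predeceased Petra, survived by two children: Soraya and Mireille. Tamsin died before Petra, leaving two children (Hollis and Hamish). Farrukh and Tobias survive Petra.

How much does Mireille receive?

Mireille receives £118,000.

The entire £944,000 passes to the siblings and their issue.
That amount (£944,000) is divided into 4 shares of £236,000: Farrukh and Tobias each take £236,000; Bertrand's £236,000 share passes to Bertrand's issue; Tamsin's £236,000 share passes to Tamsin's issue.
Bertrand's share (£236,000) is divided into 2 shares of £118,000: Soraya and Mireille each take £118,000.
Tamsin's share (£236,000) is divided into 2 shares of £118,000: Hollis and Hamish each take £118,000.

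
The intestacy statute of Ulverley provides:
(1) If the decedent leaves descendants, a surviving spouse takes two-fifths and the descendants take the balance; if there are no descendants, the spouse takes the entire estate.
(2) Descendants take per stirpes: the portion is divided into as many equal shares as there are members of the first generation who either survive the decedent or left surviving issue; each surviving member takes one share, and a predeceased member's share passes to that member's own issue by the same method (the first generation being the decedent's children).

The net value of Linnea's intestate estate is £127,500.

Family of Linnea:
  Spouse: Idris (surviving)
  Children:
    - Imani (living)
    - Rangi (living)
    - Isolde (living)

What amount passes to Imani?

Idris takes two-fifths of £127,500 = £51,000. The remaining £76,500 passes to the descendants.
The descendants' portion (£76,500) is divided into 3 shares of £25,500: Imani, Rangi, and Isolde each take £25,500.

Imani receives £25,500.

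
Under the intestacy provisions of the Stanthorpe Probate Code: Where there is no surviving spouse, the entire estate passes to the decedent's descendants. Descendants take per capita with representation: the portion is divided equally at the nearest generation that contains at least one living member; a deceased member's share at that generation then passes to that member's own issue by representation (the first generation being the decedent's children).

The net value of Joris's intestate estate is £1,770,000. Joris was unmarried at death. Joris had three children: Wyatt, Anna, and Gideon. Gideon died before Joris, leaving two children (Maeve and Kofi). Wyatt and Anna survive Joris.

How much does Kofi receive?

Kofi receives £295,000.

The entire £1,770,000 passes to the descendants.
That amount (£1,770,000) is divided into 3 shares of £590,000: Wyatt and Anna each take £590,000; Gideon's £590,000 share passes to Gideon's issue.
Gideon's share (£590,000) is divided into 2 shares of £295,000: Maeve and Kofi each take £295,000.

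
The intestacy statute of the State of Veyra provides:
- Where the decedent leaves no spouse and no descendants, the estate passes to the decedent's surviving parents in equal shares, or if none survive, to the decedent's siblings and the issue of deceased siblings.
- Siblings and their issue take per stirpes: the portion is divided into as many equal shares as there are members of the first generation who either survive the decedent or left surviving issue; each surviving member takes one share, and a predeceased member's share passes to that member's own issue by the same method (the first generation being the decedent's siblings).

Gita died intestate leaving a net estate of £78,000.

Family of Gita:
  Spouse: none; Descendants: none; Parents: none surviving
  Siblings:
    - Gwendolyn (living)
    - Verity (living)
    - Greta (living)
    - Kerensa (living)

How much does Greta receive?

Greta receives £19,500.

The entire £78,000 passes to the siblings and their issue.
That amount (£78,000) is divided into 4 shares of £19,500: Gwendolyn, Verity, Greta, and Kerensa each take £19,500.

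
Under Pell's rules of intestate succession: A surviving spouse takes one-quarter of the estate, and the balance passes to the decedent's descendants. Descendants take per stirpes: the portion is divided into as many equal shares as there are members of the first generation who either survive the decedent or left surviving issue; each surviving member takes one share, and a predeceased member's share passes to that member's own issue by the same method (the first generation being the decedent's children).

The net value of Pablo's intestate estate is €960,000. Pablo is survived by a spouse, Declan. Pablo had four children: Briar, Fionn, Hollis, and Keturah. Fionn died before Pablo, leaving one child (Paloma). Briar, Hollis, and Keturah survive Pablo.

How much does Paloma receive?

Paloma receives €180,000.

Declan takes one-quarter of €960,000 = €240,000. The remaining €720,000 passes to the descendants.
The descendants' portion (€720,000) is divided into 4 shares of €180,000: Briar, Hollis, and Keturah each take €180,000; Fionn's €180,000 share passes to Fionn's issue.
Fionn's share (€180,000) passes entirely to Paloma.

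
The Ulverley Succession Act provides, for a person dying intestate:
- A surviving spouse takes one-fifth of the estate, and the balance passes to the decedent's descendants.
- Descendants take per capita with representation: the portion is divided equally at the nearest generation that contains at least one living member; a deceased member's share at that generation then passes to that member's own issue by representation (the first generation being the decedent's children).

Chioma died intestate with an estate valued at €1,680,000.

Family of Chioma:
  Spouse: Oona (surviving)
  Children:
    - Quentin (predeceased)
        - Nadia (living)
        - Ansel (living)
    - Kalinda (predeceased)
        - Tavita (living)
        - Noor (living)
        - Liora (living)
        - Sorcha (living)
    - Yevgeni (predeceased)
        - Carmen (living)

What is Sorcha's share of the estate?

Oona takes one-fifth of €1,680,000 = €336,000. The remaining €1,344,000 passes to the descendants.
No child survives, so the initial division is made at the grandchildren's generation.
The descendants' portion (€1,344,000) is divided into 7 shares of €192,000: Nadia, Ansel, Tavita, Noor, Liora, Sorcha, and Carmen each take €192,000.

Sorcha receives €192,000.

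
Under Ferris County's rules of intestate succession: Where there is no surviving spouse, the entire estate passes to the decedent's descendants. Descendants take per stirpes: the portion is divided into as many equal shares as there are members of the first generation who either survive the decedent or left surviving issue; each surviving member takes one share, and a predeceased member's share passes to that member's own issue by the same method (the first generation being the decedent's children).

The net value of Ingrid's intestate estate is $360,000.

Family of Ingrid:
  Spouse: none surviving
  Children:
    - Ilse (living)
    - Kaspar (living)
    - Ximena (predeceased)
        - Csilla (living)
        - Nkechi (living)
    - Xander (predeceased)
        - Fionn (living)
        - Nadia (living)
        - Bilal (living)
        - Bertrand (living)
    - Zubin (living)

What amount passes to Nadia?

The entire $360,000 passes to the descendants.
That amount ($360,000) is divided into 5 shares of $72,000: Ilse, Kaspar, and Zubin each take $72,000; Ximena's $72,000 share passes to Ximena's issue; Xander's $72,000 share passes to Xander's issue.
Ximena's share ($72,000) is divided into 2 shares of $36,000: Csilla and Nkechi each take $36,000.
Xander's share ($72,000) is divided into 4 shares of $18,000: Fionn, Nadia, Bilal, and Bertrand each take $18,000.

Nadia receives $18,000.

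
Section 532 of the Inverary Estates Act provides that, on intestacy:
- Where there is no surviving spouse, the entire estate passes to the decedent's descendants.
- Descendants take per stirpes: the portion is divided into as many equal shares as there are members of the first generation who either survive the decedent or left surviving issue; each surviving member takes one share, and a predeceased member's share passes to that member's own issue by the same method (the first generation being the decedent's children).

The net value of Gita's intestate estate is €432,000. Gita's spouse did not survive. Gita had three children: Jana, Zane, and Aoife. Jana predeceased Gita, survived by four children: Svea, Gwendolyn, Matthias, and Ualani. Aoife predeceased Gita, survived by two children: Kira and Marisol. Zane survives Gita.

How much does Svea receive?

The entire €432,000 passes to the descendants.
That amount (€432,000) is divided into 3 shares of €144,000: Zane takes €144,000; Jana's €144,000 share passes to Jana's issue; Aoife's €144,000 share passes to Aoife's issue.
Jana's share (€144,000) is divided into 4 shares of €36,000: Svea, Gwendolyn, Matthias, and Ualani each take €36,000.
Aoife's share (€144,000) is divided into 2 shares of €72,000: Kira and Marisol each take €72,000.

Svea receives €36,000.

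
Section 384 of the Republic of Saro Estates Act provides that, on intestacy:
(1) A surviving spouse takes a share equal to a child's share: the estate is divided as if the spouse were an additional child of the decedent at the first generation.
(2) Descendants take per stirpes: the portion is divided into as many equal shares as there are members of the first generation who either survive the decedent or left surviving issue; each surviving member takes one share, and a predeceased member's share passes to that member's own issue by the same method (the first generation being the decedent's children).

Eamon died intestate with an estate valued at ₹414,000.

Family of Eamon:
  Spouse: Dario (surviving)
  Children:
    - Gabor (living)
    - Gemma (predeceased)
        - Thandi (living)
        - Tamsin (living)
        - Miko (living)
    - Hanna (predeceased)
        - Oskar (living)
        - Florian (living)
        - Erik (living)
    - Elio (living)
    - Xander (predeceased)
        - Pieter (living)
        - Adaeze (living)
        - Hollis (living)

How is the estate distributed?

Dario: ₹69,000; Gabor: ₹69,000; Thandi: ₹23,000; Tamsin: ₹23,000; Miko: ₹23,000; Oskar: ₹23,000; Florian: ₹23,000; Erik: ₹23,000; Elio: ₹69,000; Pieter: ₹23,000; Adaeze: ₹23,000; Hollis: ₹23,000

The spouse counts as an additional share at the children's level, so there are 6 primary shares of ₹69,000. Dario takes one such share (₹69,000).
The children's combined portion (₹345,000) is divided into 5 shares of ₹69,000: Gabor and Elio each take ₹69,000; Gemma's ₹69,000 share passes to Gemma's issue; Hanna's ₹69,000 share passes to Hanna's issue; Xander's ₹69,000 share passes to Xander's issue.
Gemma's share (₹69,000) is divided into 3 shares of ₹23,000: Thandi, Tamsin, and Miko each take ₹23,000.
Hanna's share (₹69,000) is divided into 3 shares of ₹23,000: Oskar, Florian, and Erik each take ₹23,000.
Xander's share (₹69,000) is divided into 3 shares of ₹23,000: Pieter, Adaeze, and Hollis each take ₹23,000.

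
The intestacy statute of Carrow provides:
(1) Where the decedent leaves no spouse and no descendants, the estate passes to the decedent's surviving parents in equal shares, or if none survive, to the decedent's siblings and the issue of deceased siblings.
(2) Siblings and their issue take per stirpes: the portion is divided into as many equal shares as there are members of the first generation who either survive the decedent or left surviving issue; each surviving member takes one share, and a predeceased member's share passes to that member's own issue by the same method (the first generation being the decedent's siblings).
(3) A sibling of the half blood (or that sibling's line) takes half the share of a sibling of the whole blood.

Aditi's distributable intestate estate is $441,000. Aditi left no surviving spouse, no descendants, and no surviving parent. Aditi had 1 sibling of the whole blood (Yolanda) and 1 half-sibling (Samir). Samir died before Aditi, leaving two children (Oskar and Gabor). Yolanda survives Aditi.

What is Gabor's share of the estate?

The entire $441,000 passes to the siblings and their issue.
Counting each half-blood sibling's line as half a unit, there are 3/2 units in $441,000, so one unit is $294,000. Whole-blood lines (Yolanda) take $294,000 each; half-blood lines (Samir) take $147,000 each.
Samir's share ($147,000) is divided into 2 shares of $73,500: Oskar and Gabor each take $73,500.

Gabor receives $73,500.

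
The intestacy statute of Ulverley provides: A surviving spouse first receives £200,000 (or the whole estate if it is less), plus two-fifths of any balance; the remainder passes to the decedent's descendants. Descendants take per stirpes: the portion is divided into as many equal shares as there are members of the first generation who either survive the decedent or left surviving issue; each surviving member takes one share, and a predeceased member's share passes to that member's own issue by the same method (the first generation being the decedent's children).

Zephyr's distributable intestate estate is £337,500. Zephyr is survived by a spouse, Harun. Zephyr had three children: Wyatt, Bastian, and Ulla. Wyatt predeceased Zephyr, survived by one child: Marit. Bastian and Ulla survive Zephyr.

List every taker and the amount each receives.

Harun: £255,000; Marit: £27,500; Bastian: £27,500; Ulla: £27,500

Harun first takes £200,000, leaving a balance of £137,500. Harun then takes two-fifths of the balance (£55,000), for a total of £255,000. The remaining £82,500 passes to the descendants.
The descendants' portion (£82,500) is divided into 3 shares of £27,500: Bastian and Ulla each take £27,500; Wyatt's £27,500 share passes to Wyatt's issue.
Wyatt's share (£27,500) passes entirely to Marit.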